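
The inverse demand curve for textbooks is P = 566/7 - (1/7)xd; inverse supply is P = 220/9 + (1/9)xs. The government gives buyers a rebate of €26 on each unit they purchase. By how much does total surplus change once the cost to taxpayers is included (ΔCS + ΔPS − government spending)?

Net change in total surplus = -€1330.875

Pre-subsidy: 566/7 - (1/7)x = 220/9 + (1/9)x gives x* = 222.125 and P* = 49.125.
With the rebate, buyers effectively pay Pb = Ps − 26, where Ps is the price sellers receive.
On the curves, Pb = 566/7 - (1/7)x and Ps = 220/9 + (1/9)x; the wedge Ps − Pb = 26 gives 220/9 + (1/9)x − (566/7 - (1/7)x) = 26, so x' = 324.5.
Then Pb = 566/7 − (1/7)·324.5 = 34.5 and Ps = 220/9 + (1/9)·324.5 = 60.5.
ΔCS = ½(222.125 + 324.5)(49.125 − 34.5) = 3997.1953125; ΔPS = ½(222.125 + 324.5)(60.5 − 49.125) = 3108.9296875.
Government spending = 26 × 324.5 = 8437.
Net change = 3997.1953125 + 3108.9296875 − 8437 = -1330.875. The loss equals the DWL triangle ½·26·102.375.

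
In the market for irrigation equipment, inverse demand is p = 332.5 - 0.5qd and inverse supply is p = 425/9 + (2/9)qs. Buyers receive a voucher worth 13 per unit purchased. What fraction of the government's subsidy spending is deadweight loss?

Pre-subsidy: 332.5 - 0.5q = 425/9 + (2/9)q gives q* = 395 and p* = 135.
With the rebate, buyers effectively pay pb = ps − 13, where ps is the price sellers receive.
On the curves, pb = 332.5 - 0.5q and ps = 425/9 + (2/9)q; the wedge ps − pb = 13 gives 425/9 + (2/9)q − (332.5 - 0.5q) = 13, so q' = 413.
Then pb = 332.5 − 0.5·413 = 126 and ps = 425/9 + (2/9)·413 = 139.
ΔCS = ½(395 + 413)(135 − 126) = 3636; ΔPS = ½(395 + 413)(139 − 135) = 1616.
Government spending = 13 × 413 = 5369.
DWL = ½ × 13 × (413 − 395) = 117; fraction = 117 / 5369 = 9/413.

DWL / government spending = 9/413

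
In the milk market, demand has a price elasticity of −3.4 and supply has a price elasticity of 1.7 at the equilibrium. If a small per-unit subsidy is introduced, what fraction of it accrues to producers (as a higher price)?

For a small subsidy around the equilibrium, the benefit split depends on the relative slopes, which at a point are proportional to the elasticities.
Buyer share = εs/(εs + |εd|) = 1.7/(1.7 + 3.4) = 1/3; seller share = |εd|/(εs + |εd|) = 2/3.
So producers capture 2/3 of the subsidy.

Producer share = 2/3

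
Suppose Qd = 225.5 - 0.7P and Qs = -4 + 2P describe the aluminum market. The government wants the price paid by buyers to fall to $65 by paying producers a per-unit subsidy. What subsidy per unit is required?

Required subsidy s = $27 per unit

At a buyer price of 65, quantity demanded is 225.5 − 0.7·65 = 180.
Sellers supply 180 only when they receive Ps with -4 + 2·Ps = 180, i.e. Ps = 92.
s = Ps − Pb = 92 − 65 = 27.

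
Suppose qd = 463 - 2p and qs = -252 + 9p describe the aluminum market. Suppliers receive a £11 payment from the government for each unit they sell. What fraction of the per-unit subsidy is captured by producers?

Producer share = 2/11

Pre-subsidy: 463 - 2p = -252 + 9p gives p* = 65, q* = 333.
With the subsidy, sellers receive ps = pb + 11 for each unit, where pb is the price buyers pay.
Supply in terms of pb becomes qs = -252 + 9(pb + 11) = -153 + 9pb. Setting this equal to demand: 463 - 2pb = -153 + 9pb, so pb = 56.
Sellers receive ps = 56 + 11 = 67; q' = 463 − 2·56 = 351.
Buyers' price falls by p* − pb = 65 − 56 = 9; sellers' price rises by ps − p* = 67 − 65 = 2.
So producers capture 2/11 = 2/11 of each unit of subsidy.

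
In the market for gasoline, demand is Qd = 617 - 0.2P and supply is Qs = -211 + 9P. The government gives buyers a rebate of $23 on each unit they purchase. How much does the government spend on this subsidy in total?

Government cost = $13880.5

Pre-subsidy: 617 - 0.2P = -211 + 9P gives P* = 90, Q* = 599.
With the rebate, buyers effectively pay Pb = Ps − 23, where Ps is the price sellers receive.
Demand in terms of Ps becomes Qd = 617 − 0.2(Ps − 23) = 621.6 - 0.2Ps. Setting this equal to supply: 621.6 - 0.2Ps = -211 + 9Ps, so Ps = 90.5.
Buyers pay Pb = 90.5 − 23 = 67.5; Q' = -211 + 9·90.5 = 603.5.
Government outlay = subsidy × quantity = 23 × 603.5 = 13880.5.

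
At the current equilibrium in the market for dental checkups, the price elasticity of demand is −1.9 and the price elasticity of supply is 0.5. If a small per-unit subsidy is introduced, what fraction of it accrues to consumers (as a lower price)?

For a small subsidy around the equilibrium, the benefit split depends on the relative slopes, which at a point are proportional to the elasticities.
Buyer share = εs/(εs + |εd|) = 0.5/(0.5 + 1.9) = 5/24; seller share = |εd|/(εs + |εd|) = 19/24.

Consumer share = 5/24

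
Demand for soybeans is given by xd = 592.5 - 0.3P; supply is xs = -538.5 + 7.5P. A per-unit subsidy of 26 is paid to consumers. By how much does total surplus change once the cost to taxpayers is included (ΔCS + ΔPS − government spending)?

Net change in total surplus = -97.5

Pre-subsidy: 592.5 - 0.3P = -538.5 + 7.5P gives P* = 145, x* = 549.
With the rebate, buyers effectively pay Pb = Ps − 26, where Ps is the price sellers receive.
Demand in terms of Ps becomes xd = 592.5 − 0.3(Ps − 26) = 600.3 - 0.3Ps. Setting this equal to supply: 600.3 - 0.3Ps = -538.5 + 7.5Ps, so Ps = 146.
Buyers pay Pb = 146 − 26 = 120; x' = -538.5 + 7.5·146 = 556.5.
ΔCS = ½(549 + 556.5)(145 − 120) = 13818.75; ΔPS = ½(549 + 556.5)(146 − 145) = 552.75.
Government spending = 26 × 556.5 = 14469.
Net change = 13818.75 + 552.75 − 14469 = -97.5. The loss equals the DWL triangle ½·26·7.5.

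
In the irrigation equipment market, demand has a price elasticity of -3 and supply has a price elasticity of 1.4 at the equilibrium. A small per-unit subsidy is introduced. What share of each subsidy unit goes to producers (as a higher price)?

Producer share = 15/22

For a small subsidy around the equilibrium, the benefit split depends on the relative slopes, which at a point are proportional to the elasticities.
Buyer share = εs/(εs + |εd|) = 1.4/(1.4 + 3) = 7/22; seller share = |εd|/(εs + |εd|) = 15/22.
So producers capture 15/22 of the subsidy.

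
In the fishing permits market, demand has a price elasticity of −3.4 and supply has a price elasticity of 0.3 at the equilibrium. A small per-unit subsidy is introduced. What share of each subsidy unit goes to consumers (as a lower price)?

For a small subsidy around the equilibrium, the benefit split depends on the relative slopes, which at a point are proportional to the elasticities.
Buyer share = εs/(εs + |εd|) = 0.3/(0.3 + 3.4) = 3/37; seller share = |εd|/(εs + |εd|) = 34/37.

Consumer share = 3/37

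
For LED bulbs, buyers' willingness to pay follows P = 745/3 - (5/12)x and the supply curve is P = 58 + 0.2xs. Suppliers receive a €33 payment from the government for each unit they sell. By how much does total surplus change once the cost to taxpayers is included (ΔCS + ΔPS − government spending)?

Pre-subsidy: 745/3 - (5/12)x = 58 + 0.2x gives x* = 11420/37 and P* = 4430/37.
With the subsidy, sellers receive Ps = Pb + 33 for each unit, where Pb is the price buyers pay.
On the curves, Pb = 745/3 - (5/12)x and Ps = 58 + 0.2x; the wedge Ps − Pb = 33 gives 58 + 0.2x − (745/3 - (5/12)x) = 33, so x' = 13400/37.
Then Pb = 745/3 − (5/12)·(13400/37) = 3605/37 and Ps = 58 + 0.2·(13400/37) = 4826/37.
ΔCS = ½(11420/37 + 13400/37)(4430/37 − 3605/37) = 10238250/1369; ΔPS = ½(11420/37 + 13400/37)(4826/37 − 4430/37) = 4914360/1369.
Government spending = 33 × 13400/37 = 442200/37.
Net change = 10238250/1369 + 4914360/1369 − 442200/37 = -32670/37. The loss equals the DWL triangle ½·33·1980/37.

Net change in total surplus = -32670/37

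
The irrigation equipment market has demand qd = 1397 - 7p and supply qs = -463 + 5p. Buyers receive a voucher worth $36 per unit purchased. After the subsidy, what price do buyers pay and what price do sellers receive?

Buyers pay $140; sellers receive $176

Pre-subsidy: 1397 - 7p = -463 + 5p gives p* = 155, q* = 312.
With the rebate, buyers effectively pay pb = ps − 36, where ps is the price sellers receive.
Demand in terms of ps becomes qd = 1397 − 7(ps − 36) = 1649 - 7ps. Setting this equal to supply: 1649 - 7ps = -463 + 5ps, so ps = 176.
Buyers pay pb = 176 − 36 = 140; q' = -463 + 5·176 = 417.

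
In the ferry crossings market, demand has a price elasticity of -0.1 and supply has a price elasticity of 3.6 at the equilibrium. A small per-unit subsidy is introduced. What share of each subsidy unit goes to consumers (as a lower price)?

Consumer share = 36/37

For a small subsidy around the equilibrium, the benefit split depends on the relative slopes, which at a point are proportional to the elasticities.
Buyer share = εs/(εs + |εd|) = 3.6/(3.6 + 0.1) = 36/37; seller share = |εd|/(εs + |εd|) = 1/37.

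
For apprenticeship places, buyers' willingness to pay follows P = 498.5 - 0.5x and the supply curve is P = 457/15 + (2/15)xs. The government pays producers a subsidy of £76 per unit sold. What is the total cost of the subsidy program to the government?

Pre-subsidy: 498.5 - 0.5x = 457/15 + (2/15)x gives x* = 739 and P* = 129.
With the subsidy, sellers receive Ps = Pb + 76 for each unit, where Pb is the price buyers pay.
On the curves, Pb = 498.5 - 0.5x and Ps = 457/15 + (2/15)x; the wedge Ps − Pb = 76 gives 457/15 + (2/15)x − (498.5 - 0.5x) = 76, so x' = 859.
Then Pb = 498.5 − 0.5·859 = 69 and Ps = 457/15 + (2/15)·859 = 145.
Government outlay = subsidy × quantity = 76 × 859 = 65284.

Government cost = £65284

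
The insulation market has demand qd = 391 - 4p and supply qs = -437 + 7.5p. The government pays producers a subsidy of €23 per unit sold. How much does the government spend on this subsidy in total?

Government cost = €3749

Pre-subsidy: 391 - 4p = -437 + 7.5p gives p* = 72, q* = 103.
With the subsidy, sellers receive ps = pb + 23 for each unit, where pb is the price buyers pay.
Supply in terms of pb becomes qs = -437 + 7.5(pb + 23) = -264.5 + 7.5pb. Setting this equal to demand: 391 - 4pb = -264.5 + 7.5pb, so pb = 57.
Sellers receive ps = 57 + 23 = 80; q' = 391 − 4·57 = 163.
Government outlay = subsidy × quantity = 23 × 163 = 3749.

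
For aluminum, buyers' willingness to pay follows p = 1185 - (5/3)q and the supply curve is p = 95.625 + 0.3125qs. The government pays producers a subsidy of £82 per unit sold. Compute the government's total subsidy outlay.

Government cost = 4610532/95

Pre-subsidy: 1185 - (5/3)q = 95.625 + 0.3125q gives q* = 10458/19 and p* = 5085/19.
With the subsidy, sellers receive ps = pb + 82 for each unit, where pb is the price buyers pay.
On the curves, pb = 1185 - (5/3)q and ps = 95.625 + 0.3125q; the wedge ps − pb = 82 gives 95.625 + 0.3125q − (1185 - (5/3)q) = 82, so q' = 56226/95.
Then pb = 1185 − (5/3)·(56226/95) = 3773/19 and ps = 95.625 + 0.3125·(56226/95) = 5331/19.
Government outlay = subsidy × quantity = 82 × 56226/95 = 4610532/95.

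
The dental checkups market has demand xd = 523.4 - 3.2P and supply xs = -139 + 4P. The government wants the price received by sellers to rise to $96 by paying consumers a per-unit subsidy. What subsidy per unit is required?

Required subsidy s = $9 per unit

At a seller price of 96, quantity supplied is -139 + 4·96 = 245.
Buyers absorb 245 only when they pay Pb with 523.4 − 3.2·Pb = 245, i.e. Pb = 87.
s = Ps − Pb = 96 − 87 = 9.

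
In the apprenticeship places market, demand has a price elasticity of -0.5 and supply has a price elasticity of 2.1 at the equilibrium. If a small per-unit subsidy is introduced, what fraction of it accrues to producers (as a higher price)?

Producer share = 5/26

For a small subsidy around the equilibrium, the benefit split depends on the relative slopes, which at a point are proportional to the elasticities.
Buyer share = εs/(εs + |εd|) = 2.1/(2.1 + 0.5) = 21/26; seller share = |εd|/(εs + |εd|) = 5/26.
So producers capture 5/26 of the subsidy.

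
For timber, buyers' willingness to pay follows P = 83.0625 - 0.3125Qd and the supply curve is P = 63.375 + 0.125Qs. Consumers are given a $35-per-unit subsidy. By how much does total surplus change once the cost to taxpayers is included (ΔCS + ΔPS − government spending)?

Pre-subsidy: 83.0625 - 0.3125Q = 63.375 + 0.125Q gives Q* = 45 and P* = 69.
With the rebate, buyers effectively pay Pb = Ps − 35, where Ps is the price sellers receive.
On the curves, Pb = 83.0625 - 0.3125Q and Ps = 63.375 + 0.125Q; the wedge Ps − Pb = 35 gives 63.375 + 0.125Q − (83.0625 - 0.3125Q) = 35, so Q' = 125.
Then Pb = 83.0625 − 0.3125·125 = 44 and Ps = 63.375 + 0.125·125 = 79.
ΔCS = ½(45 + 125)(69 − 44) = 2125; ΔPS = ½(45 + 125)(79 − 69) = 850.
Government spending = 35 × 125 = 4375.
Net change = 2125 + 850 − 4375 = -1400. The loss equals the DWL triangle ½·35·80.

Net change in total surplus = -$1400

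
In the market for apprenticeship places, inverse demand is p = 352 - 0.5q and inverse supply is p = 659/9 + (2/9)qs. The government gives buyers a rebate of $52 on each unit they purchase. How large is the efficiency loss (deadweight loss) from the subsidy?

Deadweight loss = $1872

Pre-subsidy: 352 - 0.5q = 659/9 + (2/9)q gives q* = 386 and p* = 159.
With the rebate, buyers effectively pay pb = ps − 52, where ps is the price sellers receive.
On the curves, pb = 352 - 0.5q and ps = 659/9 + (2/9)q; the wedge ps − pb = 52 gives 659/9 + (2/9)q − (352 - 0.5q) = 52, so q' = 458.
Then pb = 352 − 0.5·458 = 123 and ps = 659/9 + (2/9)·458 = 175.
The subsidy expands output by 458 − 386 = 72 past the efficient level; on those units the gap between marginal cost and willingness to pay runs from 0 up to 52.
DWL = ½ × 52 × 72 = 1872.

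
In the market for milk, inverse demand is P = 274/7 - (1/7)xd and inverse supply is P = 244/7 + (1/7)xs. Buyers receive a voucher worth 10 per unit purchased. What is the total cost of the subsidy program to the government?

Government cost = 500

Pre-subsidy: 274/7 - (1/7)x = 244/7 + (1/7)x gives x* = 15 and P* = 37.
With the rebate, buyers effectively pay Pb = Ps − 10, where Ps is the price sellers receive.
On the curves, Pb = 274/7 - (1/7)x and Ps = 244/7 + (1/7)x; the wedge Ps − Pb = 10 gives 244/7 + (1/7)x − (274/7 - (1/7)x) = 10, so x' = 50.
Then Pb = 274/7 − (1/7)·50 = 32 and Ps = 244/7 + (1/7)·50 = 42.
Government outlay = subsidy × quantity = 10 × 50 = 500.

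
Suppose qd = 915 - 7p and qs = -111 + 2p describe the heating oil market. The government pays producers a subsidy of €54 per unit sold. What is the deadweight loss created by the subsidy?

Deadweight loss = €2268

Pre-subsidy: 915 - 7p = -111 + 2p gives p* = 114, q* = 117.
With the subsidy, sellers receive ps = pb + 54 for each unit, where pb is the price buyers pay.
Supply in terms of pb becomes qs = -111 + 2(pb + 54) = -3 + 2pb. Setting this equal to demand: 915 - 7pb = -3 + 2pb, so pb = 102.
Sellers receive ps = 102 + 54 = 156; q' = 915 − 7·102 = 201.
The subsidy expands output by 201 − 117 = 84 past the efficient level; on those units the gap between marginal cost and willingness to pay runs from 0 up to 54.
DWL = ½ × 54 × 84 = 2268.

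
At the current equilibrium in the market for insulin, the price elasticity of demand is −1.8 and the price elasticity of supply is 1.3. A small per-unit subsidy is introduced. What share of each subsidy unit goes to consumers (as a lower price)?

For a small subsidy around the equilibrium, the benefit split depends on the relative slopes, which at a point are proportional to the elasticities.
Buyer share = εs/(εs + |εd|) = 1.3/(1.3 + 1.8) = 13/31; seller share = |εd|/(εs + |εd|) = 18/31.

Consumer share = 13/31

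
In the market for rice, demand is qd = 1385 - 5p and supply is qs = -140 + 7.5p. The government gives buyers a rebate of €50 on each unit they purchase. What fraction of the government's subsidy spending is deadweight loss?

DWL / government spending = 3/37

Pre-subsidy: 1385 - 5p = -140 + 7.5p gives p* = 122, q* = 775.
With the rebate, buyers effectively pay pb = ps − 50, where ps is the price sellers receive.
Demand in terms of ps becomes qd = 1385 − 5(ps − 50) = 1635 - 5ps. Setting this equal to supply: 1635 - 5ps = -140 + 7.5ps, so ps = 142.
Buyers pay pb = 142 − 50 = 92; q' = -140 + 7.5·142 = 925.
ΔCS = ½(775 + 925)(122 − 92) = 25500; ΔPS = ½(775 + 925)(142 − 122) = 17000.
Government spending = 50 × 925 = 46250.
DWL = ½ × 50 × (925 − 775) = 3750; fraction = 3750 / 46250 = 3/37.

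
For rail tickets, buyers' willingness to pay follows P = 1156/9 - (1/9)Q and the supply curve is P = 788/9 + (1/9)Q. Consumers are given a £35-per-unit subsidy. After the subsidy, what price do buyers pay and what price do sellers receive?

Buyers pay £90.5; sellers receive £125.5

Pre-subsidy: 1156/9 - (1/9)Q = 788/9 + (1/9)Q gives Q* = 184 and P* = 108.
With the rebate, buyers effectively pay Pb = Ps − 35, where Ps is the price sellers receive.
On the curves, Pb = 1156/9 - (1/9)Q and Ps = 788/9 + (1/9)Q; the wedge Ps − Pb = 35 gives 788/9 + (1/9)Q − (1156/9 - (1/9)Q) = 35, so Q' = 341.5.
Then Pb = 1156/9 − (1/9)·341.5 = 90.5 and Ps = 788/9 + (1/9)·341.5 = 125.5.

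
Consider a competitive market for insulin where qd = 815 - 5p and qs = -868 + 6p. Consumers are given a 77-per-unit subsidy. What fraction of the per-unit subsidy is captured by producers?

Producer share = 5/11

Pre-subsidy: 815 - 5p = -868 + 6p gives p* = 153, q* = 50.
With the rebate, buyers effectively pay pb = ps − 77, where ps is the price sellers receive.
Demand in terms of ps becomes qd = 815 − 5(ps − 77) = 1200 - 5ps. Setting this equal to supply: 1200 - 5ps = -868 + 6ps, so ps = 188.
Buyers pay pb = 188 − 77 = 111; q' = -868 + 6·188 = 260.
Buyers' price falls by p* − pb = 153 − 111 = 42; sellers' price rises by ps − p* = 188 − 153 = 35.
So producers capture 35/77 = 5/11 of each unit of subsidy.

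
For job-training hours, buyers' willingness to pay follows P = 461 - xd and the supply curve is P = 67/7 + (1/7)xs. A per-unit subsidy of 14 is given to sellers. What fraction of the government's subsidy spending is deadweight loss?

Pre-subsidy: 461 - x = 67/7 + (1/7)x gives x* = 395 and P* = 66.
With the subsidy, sellers receive Ps = Pb + 14 for each unit, where Pb is the price buyers pay.
On the curves, Pb = 461 - x and Ps = 67/7 + (1/7)x; the wedge Ps − Pb = 14 gives 67/7 + (1/7)x − (461 - x) = 14, so x' = 407.25.
Then Pb = 461 − 1·407.25 = 53.75 and Ps = 67/7 + (1/7)·407.25 = 67.75.
ΔCS = ½(395 + 407.25)(66 − 53.75) = 4913.78125; ΔPS = ½(395 + 407.25)(67.75 − 66) = 701.96875.
Government spending = 14 × 407.25 = 5701.5.
DWL = ½ × 14 × (407.25 − 395) = 85.75; fraction = 85.75 / 5701.5 = 49/3258.

DWL / government spending = 49/3258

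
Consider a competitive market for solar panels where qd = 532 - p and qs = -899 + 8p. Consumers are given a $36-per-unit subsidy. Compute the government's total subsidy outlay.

Government cost = $14580

Pre-subsidy: 532 - p = -899 + 8p gives p* = 159, q* = 373.
With the rebate, buyers effectively pay pb = ps − 36, where ps is the price sellers receive.
Demand in terms of ps becomes qd = 532 − 1(ps − 36) = 568 - ps. Setting this equal to supply: 568 - ps = -899 + 8ps, so ps = 163.
Buyers pay pb = 163 − 36 = 127; q' = -899 + 8·163 = 405.
Government outlay = subsidy × quantity = 36 × 405 = 14580.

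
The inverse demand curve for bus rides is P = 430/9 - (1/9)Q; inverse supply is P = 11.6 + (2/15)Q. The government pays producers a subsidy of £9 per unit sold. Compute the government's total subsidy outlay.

Pre-subsidy: 430/9 - (1/9)Q = 11.6 + (2/15)Q gives Q* = 148 and P* = 94/3.
With the subsidy, sellers receive Ps = Pb + 9 for each unit, where Pb is the price buyers pay.
On the curves, Pb = 430/9 - (1/9)Q and Ps = 11.6 + (2/15)Q; the wedge Ps − Pb = 9 gives 11.6 + (2/15)Q − (430/9 - (1/9)Q) = 9, so Q' = 2033/11.
Then Pb = 430/9 − (1/9)·(2033/11) = 899/33 and Ps = 11.6 + (2/15)·(2033/11) = 1196/33.
Government outlay = subsidy × quantity = 9 × 2033/11 = 18297/11.

Government cost = 18297/11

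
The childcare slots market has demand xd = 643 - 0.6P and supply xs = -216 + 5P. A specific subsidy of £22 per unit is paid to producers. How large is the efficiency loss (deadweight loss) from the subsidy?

Pre-subsidy: 643 - 0.6P = -216 + 5P gives P* = 4295/28, x* = 15427/28.
With the subsidy, sellers receive Ps = Pb + 22 for each unit, where Pb is the price buyers pay.
Supply in terms of Pb becomes xs = -216 + 5(Pb + 22) = -106 + 5Pb. Setting this equal to demand: 643 - 0.6Pb = -106 + 5Pb, so Pb = 133.75.
Sellers receive Ps = 133.75 + 22 = 155.75; x' = 643 − 0.6·133.75 = 562.75.
The subsidy expands output by 562.75 − 15427/28 = 165/14 past the efficient level; on those units the gap between marginal cost and willingness to pay runs from 0 up to 22.
DWL = ½ × 22 × 165/14 = 1815/14.

Deadweight loss = 1815/14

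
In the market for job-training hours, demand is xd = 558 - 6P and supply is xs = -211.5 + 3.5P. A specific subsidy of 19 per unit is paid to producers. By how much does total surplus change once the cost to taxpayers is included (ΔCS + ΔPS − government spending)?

Pre-subsidy: 558 - 6P = -211.5 + 3.5P gives P* = 81, x* = 72.
With the subsidy, sellers receive Ps = Pb + 19 for each unit, where Pb is the price buyers pay.
Supply in terms of Pb becomes xs = -211.5 + 3.5(Pb + 19) = -145 + 3.5Pb. Setting this equal to demand: 558 - 6Pb = -145 + 3.5Pb, so Pb = 74.
Sellers receive Ps = 74 + 19 = 93; x' = 558 − 6·74 = 114.
ΔCS = ½(72 + 114)(81 − 74) = 651; ΔPS = ½(72 + 114)(93 − 81) = 1116.
Government spending = 19 × 114 = 2166.
Net change = 651 + 1116 − 2166 = -399. The loss equals the DWL triangle ½·19·42.

Net change in total surplus = -399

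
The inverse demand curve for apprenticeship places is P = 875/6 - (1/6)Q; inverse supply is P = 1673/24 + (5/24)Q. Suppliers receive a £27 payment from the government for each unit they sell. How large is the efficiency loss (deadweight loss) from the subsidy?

Deadweight loss = £972

Pre-subsidy: 875/6 - (1/6)Q = 1673/24 + (5/24)Q gives Q* = 203 and P* = 112.
With the subsidy, sellers receive Ps = Pb + 27 for each unit, where Pb is the price buyers pay.
On the curves, Pb = 875/6 - (1/6)Q and Ps = 1673/24 + (5/24)Q; the wedge Ps − Pb = 27 gives 1673/24 + (5/24)Q − (875/6 - (1/6)Q) = 27, so Q' = 275.
Then Pb = 875/6 − (1/6)·275 = 100 and Ps = 1673/24 + (5/24)·275 = 127.
The subsidy expands output by 275 − 203 = 72 past the efficient level; on those units the gap between marginal cost and willingness to pay runs from 0 up to 27.
DWL = ½ × 27 × 72 = 972.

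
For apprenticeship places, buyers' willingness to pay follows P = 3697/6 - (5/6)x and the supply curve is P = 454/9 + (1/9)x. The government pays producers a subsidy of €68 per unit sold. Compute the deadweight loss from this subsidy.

Deadweight loss = €2448

Pre-subsidy: 3697/6 - (5/6)x = 454/9 + (1/9)x gives x* = 599 and P* = 117.
With the subsidy, sellers receive Ps = Pb + 68 for each unit, where Pb is the price buyers pay.
On the curves, Pb = 3697/6 - (5/6)x and Ps = 454/9 + (1/9)x; the wedge Ps − Pb = 68 gives 454/9 + (1/9)x − (3697/6 - (5/6)x) = 68, so x' = 671.
Then Pb = 3697/6 − (5/6)·671 = 57 and Ps = 454/9 + (1/9)·671 = 125.
The subsidy expands output by 671 − 599 = 72 past the efficient level; on those units the gap between marginal cost and willingness to pay runs from 0 up to 68.
DWL = ½ × 68 × 72 = 2448.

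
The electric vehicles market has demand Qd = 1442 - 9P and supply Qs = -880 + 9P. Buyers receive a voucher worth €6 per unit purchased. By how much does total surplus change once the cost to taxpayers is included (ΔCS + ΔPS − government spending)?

Net change in total surplus = -€81

Pre-subsidy: 1442 - 9P = -880 + 9P gives P* = 129, Q* = 281.
With the rebate, buyers effectively pay Pb = Ps − 6, where Ps is the price sellers receive.
Demand in terms of Ps becomes Qd = 1442 − 9(Ps − 6) = 1496 - 9Ps. Setting this equal to supply: 1496 - 9Ps = -880 + 9Ps, so Ps = 132.
Buyers pay Pb = 132 − 6 = 126; Q' = -880 + 9·132 = 308.
ΔCS = ½(281 + 308)(129 − 126) = 883.5; ΔPS = ½(281 + 308)(132 − 129) = 883.5.
Government spending = 6 × 308 = 1848.
Net change = 883.5 + 883.5 − 1848 = -81. The loss equals the DWL triangle ½·6·27.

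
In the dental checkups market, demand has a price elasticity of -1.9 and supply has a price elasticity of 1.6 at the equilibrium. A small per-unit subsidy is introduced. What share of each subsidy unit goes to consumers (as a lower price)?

For a small subsidy around the equilibrium, the benefit split depends on the relative slopes, which at a point are proportional to the elasticities.
Buyer share = εs/(εs + |εd|) = 1.6/(1.6 + 1.9) = 16/35; seller share = |εd|/(εs + |εd|) = 19/35.

Consumer share = 16/35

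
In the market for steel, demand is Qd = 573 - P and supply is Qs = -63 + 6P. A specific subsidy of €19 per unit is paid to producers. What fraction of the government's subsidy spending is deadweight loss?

DWL / government spending = 19/1163

Pre-subsidy: 573 - P = -63 + 6P gives P* = 636/7, Q* = 3375/7.
With the subsidy, sellers receive Ps = Pb + 19 for each unit, where Pb is the price buyers pay.
Supply in terms of Pb becomes Qs = -63 + 6(Pb + 19) = 51 + 6Pb. Setting this equal to demand: 573 - Pb = 51 + 6Pb, so Pb = 522/7.
Sellers receive Ps = 522/7 + 19 = 655/7; Q' = 573 − 1·(522/7) = 3489/7.
ΔCS = ½(3375/7 + 3489/7)(636/7 − 522/7) = 391248/49; ΔPS = ½(3375/7 + 3489/7)(655/7 − 636/7) = 65208/49.
Government spending = 19 × 3489/7 = 66291/7.
DWL = ½ × 19 × (3489/7 − 3375/7) = 1083/7; fraction = (1083/7) / (66291/7) = 19/1163.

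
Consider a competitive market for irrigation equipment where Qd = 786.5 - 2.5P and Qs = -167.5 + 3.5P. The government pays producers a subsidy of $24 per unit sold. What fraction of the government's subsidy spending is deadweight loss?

DWL / government spending = 35/848

Pre-subsidy: 786.5 - 2.5P = -167.5 + 3.5P gives P* = 159, Q* = 389.
With the subsidy, sellers receive Ps = Pb + 24 for each unit, where Pb is the price buyers pay.
Supply in terms of Pb becomes Qs = -167.5 + 3.5(Pb + 24) = -83.5 + 3.5Pb. Setting this equal to demand: 786.5 - 2.5Pb = -83.5 + 3.5Pb, so Pb = 145.
Sellers receive Ps = 145 + 24 = 169; Q' = 786.5 − 2.5·145 = 424.
ΔCS = ½(389 + 424)(159 − 145) = 5691; ΔPS = ½(389 + 424)(169 − 159) = 4065.
Government spending = 24 × 424 = 10176.
DWL = ½ × 24 × (424 − 389) = 420; fraction = 420 / 10176 = 35/848.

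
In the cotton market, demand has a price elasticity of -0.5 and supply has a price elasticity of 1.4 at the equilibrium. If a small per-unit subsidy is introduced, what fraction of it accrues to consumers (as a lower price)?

Consumer share = 14/19

For a small subsidy around the equilibrium, the benefit split depends on the relative slopes, which at a point are proportional to the elasticities.
Buyer share = εs/(εs + |εd|) = 1.4/(1.4 + 0.5) = 14/19; seller share = |εd|/(εs + |εd|) = 5/19.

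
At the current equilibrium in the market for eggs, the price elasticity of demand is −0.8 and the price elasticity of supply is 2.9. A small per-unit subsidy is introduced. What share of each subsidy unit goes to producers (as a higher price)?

For a small subsidy around the equilibrium, the benefit split depends on the relative slopes, which at a point are proportional to the elasticities.
Buyer share = εs/(εs + |εd|) = 2.9/(2.9 + 0.8) = 29/37; seller share = |εd|/(εs + |εd|) = 8/37.
So producers capture 8/37 of the subsidy.

Producer share = 8/37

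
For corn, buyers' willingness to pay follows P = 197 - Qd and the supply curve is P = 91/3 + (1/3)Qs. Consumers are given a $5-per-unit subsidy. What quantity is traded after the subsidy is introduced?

Q' = 128.75

Pre-subsidy: 197 - Q = 91/3 + (1/3)Q gives Q* = 125 and P* = 72.
With the rebate, buyers effectively pay Pb = Ps − 5, where Ps is the price sellers receive.
On the curves, Pb = 197 - Q and Ps = 91/3 + (1/3)Q; the wedge Ps − Pb = 5 gives 91/3 + (1/3)Q − (197 - Q) = 5, so Q' = 128.75.
Then Pb = 197 − 1·128.75 = 68.25 and Ps = 91/3 + (1/3)·128.75 = 73.25.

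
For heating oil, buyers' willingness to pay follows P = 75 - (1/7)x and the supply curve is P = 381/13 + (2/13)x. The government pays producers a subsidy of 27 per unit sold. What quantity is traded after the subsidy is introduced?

Pre-subsidy: 75 - (1/7)x = 381/13 + (2/13)x gives x* = 154 and P* = 53.
With the subsidy, sellers receive Ps = Pb + 27 for each unit, where Pb is the price buyers pay.
On the curves, Pb = 75 - (1/7)x and Ps = 381/13 + (2/13)x; the wedge Ps − Pb = 27 gives 381/13 + (2/13)x − (75 - (1/7)x) = 27, so x' = 245.
Then Pb = 75 − (1/7)·245 = 40 and Ps = 381/13 + (2/13)·245 = 67.

x' = 245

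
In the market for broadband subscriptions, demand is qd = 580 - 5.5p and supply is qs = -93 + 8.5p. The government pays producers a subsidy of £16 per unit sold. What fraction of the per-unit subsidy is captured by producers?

Pre-subsidy: 580 - 5.5p = -93 + 8.5p gives p* = 673/14, q* = 8837/28.
With the subsidy, sellers receive ps = pb + 16 for each unit, where pb is the price buyers pay.
Supply in terms of pb becomes qs = -93 + 8.5(pb + 16) = 43 + 8.5pb. Setting this equal to demand: 580 - 5.5pb = 43 + 8.5pb, so pb = 537/14.
Sellers receive ps = 537/14 + 16 = 761/14; q' = 580 − 5.5·(537/14) = 10333/28.
Buyers' price falls by p* − pb = 673/14 − 537/14 = 68/7; sellers' price rises by ps − p* = 761/14 − 673/14 = 44/7.
So producers capture (44/7)/16 = 11/28 of each unit of subsidy.

Producer share = 11/28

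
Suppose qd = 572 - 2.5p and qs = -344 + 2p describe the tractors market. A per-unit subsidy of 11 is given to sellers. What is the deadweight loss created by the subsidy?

Deadweight loss = 605/9

Pre-subsidy: 572 - 2.5p = -344 + 2p gives p* = 1832/9, q* = 568/9.
With the subsidy, sellers receive ps = pb + 11 for each unit, where pb is the price buyers pay.
Supply in terms of pb becomes qs = -344 + 2(pb + 11) = -322 + 2pb. Setting this equal to demand: 572 - 2.5pb = -322 + 2pb, so pb = 596/3.
Sellers receive ps = 596/3 + 11 = 629/3; q' = 572 − 2.5·(596/3) = 226/3.
The subsidy expands output by 226/3 − 568/9 = 110/9 past the efficient level; on those units the gap between marginal cost and willingness to pay runs from 0 up to 11.
DWL = ½ × 11 × 110/9 = 605/9.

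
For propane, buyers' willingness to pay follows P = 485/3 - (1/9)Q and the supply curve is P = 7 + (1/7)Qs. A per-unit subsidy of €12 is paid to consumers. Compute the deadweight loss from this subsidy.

Deadweight loss = €283.5

Pre-subsidy: 485/3 - (1/9)Q = 7 + (1/7)Q gives Q* = 609 and P* = 94.
With the rebate, buyers effectively pay Pb = Ps − 12, where Ps is the price sellers receive.
On the curves, Pb = 485/3 - (1/9)Q and Ps = 7 + (1/7)Q; the wedge Ps − Pb = 12 gives 7 + (1/7)Q − (485/3 - (1/9)Q) = 12, so Q' = 656.25.
Then Pb = 485/3 − (1/9)·656.25 = 88.75 and Ps = 7 + (1/7)·656.25 = 100.75.
The subsidy expands output by 656.25 − 609 = 47.25 past the efficient level; on those units the gap between marginal cost and willingness to pay runs from 0 up to 12.
DWL = ½ × 12 × 47.25 = 283.5.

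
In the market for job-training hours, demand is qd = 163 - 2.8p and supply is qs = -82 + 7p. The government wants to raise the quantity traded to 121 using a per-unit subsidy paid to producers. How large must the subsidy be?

Required subsidy s = 14 per unit

At q = 121, invert demand for the buyer price: pb = (163 − 121)/2.8 = 15; invert supply for the seller price: ps = (121 − (-82))/7 = 29.
The subsidy must fill the gap: s = ps − pb = 29 − 15 = 14.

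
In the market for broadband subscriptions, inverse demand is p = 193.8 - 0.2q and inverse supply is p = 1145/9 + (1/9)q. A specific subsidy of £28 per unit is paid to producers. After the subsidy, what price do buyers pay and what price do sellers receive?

Pre-subsidy: 193.8 - 0.2q = 1145/9 + (1/9)q gives q* = 214 and p* = 151.
With the subsidy, sellers receive ps = pb + 28 for each unit, where pb is the price buyers pay.
On the curves, pb = 193.8 - 0.2q and ps = 1145/9 + (1/9)q; the wedge ps − pb = 28 gives 1145/9 + (1/9)q − (193.8 - 0.2q) = 28, so q' = 304.
Then pb = 193.8 − 0.2·304 = 133 and ps = 1145/9 + (1/9)·304 = 161.

Buyers pay £133; sellers receive £161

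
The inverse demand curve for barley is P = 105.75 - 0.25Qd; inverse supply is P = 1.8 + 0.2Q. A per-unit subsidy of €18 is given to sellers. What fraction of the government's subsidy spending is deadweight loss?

DWL / government spending = 20/271

Pre-subsidy: 105.75 - 0.25Q = 1.8 + 0.2Q gives Q* = 231 and P* = 48.
With the subsidy, sellers receive Ps = Pb + 18 for each unit, where Pb is the price buyers pay.
On the curves, Pb = 105.75 - 0.25Q and Ps = 1.8 + 0.2Q; the wedge Ps − Pb = 18 gives 1.8 + 0.2Q − (105.75 - 0.25Q) = 18, so Q' = 271.
Then Pb = 105.75 − 0.25·271 = 38 and Ps = 1.8 + 0.2·271 = 56.
ΔCS = ½(231 + 271)(48 − 38) = 2510; ΔPS = ½(231 + 271)(56 − 48) = 2008.
Government spending = 18 × 271 = 4878.
DWL = ½ × 18 × (271 − 231) = 360; fraction = 360 / 4878 = 20/271.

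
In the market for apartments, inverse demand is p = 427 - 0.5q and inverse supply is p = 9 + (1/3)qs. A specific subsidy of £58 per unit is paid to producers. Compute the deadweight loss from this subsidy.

Deadweight loss = £2018.4

Pre-subsidy: 427 - 0.5q = 9 + (1/3)q gives q* = 501.6 and p* = 176.2.
With the subsidy, sellers receive ps = pb + 58 for each unit, where pb is the price buyers pay.
On the curves, pb = 427 - 0.5q and ps = 9 + (1/3)q; the wedge ps − pb = 58 gives 9 + (1/3)q − (427 - 0.5q) = 58, so q' = 571.2.
Then pb = 427 − 0.5·571.2 = 141.4 and ps = 9 + (1/3)·571.2 = 199.4.
The subsidy expands output by 571.2 − 501.6 = 69.6 past the efficient level; on those units the gap between marginal cost and willingness to pay runs from 0 up to 58.
DWL = ½ × 58 × 69.6 = 2018.4.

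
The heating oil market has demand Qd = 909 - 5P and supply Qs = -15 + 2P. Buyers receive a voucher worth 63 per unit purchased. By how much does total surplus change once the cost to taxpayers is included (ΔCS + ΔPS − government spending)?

Net change in total surplus = -2835

Pre-subsidy: 909 - 5P = -15 + 2P gives P* = 132, Q* = 249.
With the rebate, buyers effectively pay Pb = Ps − 63, where Ps is the price sellers receive.
Demand in terms of Ps becomes Qd = 909 − 5(Ps − 63) = 1224 - 5Ps. Setting this equal to supply: 1224 - 5Ps = -15 + 2Ps, so Ps = 177.
Buyers pay Pb = 177 − 63 = 114; Q' = -15 + 2·177 = 339.
ΔCS = ½(249 + 339)(132 − 114) = 5292; ΔPS = ½(249 + 339)(177 − 132) = 13230.
Government spending = 63 × 339 = 21357.
Net change = 5292 + 13230 − 21357 = -2835. The loss equals the DWL triangle ½·63·90.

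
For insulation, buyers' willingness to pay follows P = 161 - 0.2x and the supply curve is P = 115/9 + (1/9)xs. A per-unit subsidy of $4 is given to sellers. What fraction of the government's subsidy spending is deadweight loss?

Pre-subsidy: 161 - 0.2x = 115/9 + (1/9)x gives x* = 3335/7 and P* = 460/7.
With the subsidy, sellers receive Ps = Pb + 4 for each unit, where Pb is the price buyers pay.
On the curves, Pb = 161 - 0.2x and Ps = 115/9 + (1/9)x; the wedge Ps − Pb = 4 gives 115/9 + (1/9)x − (161 - 0.2x) = 4, so x' = 3425/7.
Then Pb = 161 − 0.2·(3425/7) = 442/7 and Ps = 115/9 + (1/9)·(3425/7) = 470/7.
ΔCS = ½(3335/7 + 3425/7)(460/7 − 442/7) = 60840/49; ΔPS = ½(3335/7 + 3425/7)(470/7 − 460/7) = 33800/49.
Government spending = 4 × 3425/7 = 13700/7.
DWL = ½ × 4 × (3425/7 − 3335/7) = 180/7; fraction = (180/7) / (13700/7) = 9/685.

DWL / government spending = 9/685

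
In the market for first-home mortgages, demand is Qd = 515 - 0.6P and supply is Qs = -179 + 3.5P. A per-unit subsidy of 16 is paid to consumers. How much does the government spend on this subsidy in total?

Pre-subsidy: 515 - 0.6P = -179 + 3.5P gives P* = 6940/41, Q* = 16951/41.
With the rebate, buyers effectively pay Pb = Ps − 16, where Ps is the price sellers receive.
Demand in terms of Ps becomes Qd = 515 − 0.6(Ps − 16) = 524.6 - 0.6Ps. Setting this equal to supply: 524.6 - 0.6Ps = -179 + 3.5Ps, so Ps = 7036/41.
Buyers pay Pb = 7036/41 − 16 = 6380/41; Q' = -179 + 3.5·(7036/41) = 17287/41.
Government outlay = subsidy × quantity = 16 × 17287/41 = 276592/41.

Government cost = 276592/41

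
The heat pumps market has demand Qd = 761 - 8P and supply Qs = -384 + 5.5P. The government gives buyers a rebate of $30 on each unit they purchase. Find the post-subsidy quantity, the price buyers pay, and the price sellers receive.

Q' = 4867/27; buyers pay 1960/27; sellers receive 2770/27

Pre-subsidy: 761 - 8P = -384 + 5.5P gives P* = 2290/27, Q* = 2227/27.
With the rebate, buyers effectively pay Pb = Ps − 30, where Ps is the price sellers receive.
Demand in terms of Ps becomes Qd = 761 − 8(Ps − 30) = 1001 - 8Ps. Setting this equal to supply: 1001 - 8Ps = -384 + 5.5Ps, so Ps = 2770/27.
Buyers pay Pb = 2770/27 − 30 = 1960/27; Q' = -384 + 5.5·(2770/27) = 4867/27.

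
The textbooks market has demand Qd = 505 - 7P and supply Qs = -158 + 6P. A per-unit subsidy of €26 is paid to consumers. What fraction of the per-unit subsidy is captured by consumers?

Pre-subsidy: 505 - 7P = -158 + 6P gives P* = 51, Q* = 148.
With the rebate, buyers effectively pay Pb = Ps − 26, where Ps is the price sellers receive.
Demand in terms of Ps becomes Qd = 505 − 7(Ps − 26) = 687 - 7Ps. Setting this equal to supply: 687 - 7Ps = -158 + 6Ps, so Ps = 65.
Buyers pay Pb = 65 − 26 = 39; Q' = -158 + 6·65 = 232.
Buyers' price falls by P* − Pb = 51 − 39 = 12; sellers' price rises by Ps − P* = 65 − 51 = 14.
So consumers capture 12/26 = 6/13 of each unit of subsidy.

Consumer share = 6/13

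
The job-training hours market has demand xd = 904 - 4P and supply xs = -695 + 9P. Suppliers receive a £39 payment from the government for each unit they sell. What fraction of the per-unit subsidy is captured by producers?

Pre-subsidy: 904 - 4P = -695 + 9P gives P* = 123, x* = 412.
With the subsidy, sellers receive Ps = Pb + 39 for each unit, where Pb is the price buyers pay.
Supply in terms of Pb becomes xs = -695 + 9(Pb + 39) = -344 + 9Pb. Setting this equal to demand: 904 - 4Pb = -344 + 9Pb, so Pb = 96.
Sellers receive Ps = 96 + 39 = 135; x' = 904 − 4·96 = 520.
Buyers' price falls by P* − Pb = 123 − 96 = 27; sellers' price rises by Ps − P* = 135 − 123 = 12.
So producers capture 12/39 = 4/13 of each unit of subsidy.

Producer share = 4/13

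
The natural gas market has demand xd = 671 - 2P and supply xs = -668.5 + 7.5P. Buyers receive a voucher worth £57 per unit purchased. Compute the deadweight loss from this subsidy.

Pre-subsidy: 671 - 2P = -668.5 + 7.5P gives P* = 141, x* = 389.
With the rebate, buyers effectively pay Pb = Ps − 57, where Ps is the price sellers receive.
Demand in terms of Ps becomes xd = 671 − 2(Ps − 57) = 785 - 2Ps. Setting this equal to supply: 785 - 2Ps = -668.5 + 7.5Ps, so Ps = 153.
Buyers pay Pb = 153 − 57 = 96; x' = -668.5 + 7.5·153 = 479.
The subsidy expands output by 479 − 389 = 90 past the efficient level; on those units the gap between marginal cost and willingness to pay runs from 0 up to 57.
DWL = ½ × 57 × 90 = 2565.

Deadweight loss = £2565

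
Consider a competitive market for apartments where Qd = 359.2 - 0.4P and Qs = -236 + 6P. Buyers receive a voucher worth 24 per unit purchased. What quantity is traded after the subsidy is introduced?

Q' = 331

Pre-subsidy: 359.2 - 0.4P = -236 + 6P gives P* = 93, Q* = 322.
With the rebate, buyers effectively pay Pb = Ps − 24, where Ps is the price sellers receive.
Demand in terms of Ps becomes Qd = 359.2 − 0.4(Ps − 24) = 368.8 - 0.4Ps. Setting this equal to supply: 368.8 - 0.4Ps = -236 + 6Ps, so Ps = 94.5.
Buyers pay Pb = 94.5 − 24 = 70.5; Q' = -236 + 6·94.5 = 331.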